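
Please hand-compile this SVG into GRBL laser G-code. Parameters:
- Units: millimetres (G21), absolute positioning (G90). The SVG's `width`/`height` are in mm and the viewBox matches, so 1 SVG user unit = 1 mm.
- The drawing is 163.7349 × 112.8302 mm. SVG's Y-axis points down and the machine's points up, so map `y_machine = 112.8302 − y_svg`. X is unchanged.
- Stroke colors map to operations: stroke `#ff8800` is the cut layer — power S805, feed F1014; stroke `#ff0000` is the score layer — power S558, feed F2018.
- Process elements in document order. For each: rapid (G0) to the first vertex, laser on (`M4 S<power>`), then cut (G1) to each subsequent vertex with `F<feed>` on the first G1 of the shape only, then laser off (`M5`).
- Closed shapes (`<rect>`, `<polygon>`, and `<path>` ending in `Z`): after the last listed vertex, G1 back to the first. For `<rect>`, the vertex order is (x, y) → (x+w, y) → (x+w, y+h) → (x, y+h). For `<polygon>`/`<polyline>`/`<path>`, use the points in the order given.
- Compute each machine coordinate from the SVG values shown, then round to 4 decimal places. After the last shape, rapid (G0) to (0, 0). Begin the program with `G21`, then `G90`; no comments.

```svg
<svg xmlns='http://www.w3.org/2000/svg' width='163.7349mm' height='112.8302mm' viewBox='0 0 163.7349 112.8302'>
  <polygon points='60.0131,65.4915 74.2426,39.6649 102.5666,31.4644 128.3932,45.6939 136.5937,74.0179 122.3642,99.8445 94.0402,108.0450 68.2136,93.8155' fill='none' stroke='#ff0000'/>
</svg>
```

G21
G90
G0 X60.0131 Y47.3387
M4 S558
G1 X74.2426 Y73.1653 F2018
G1 X102.5666 Y81.3658
G1 X128.3932 Y67.1363
G1 X136.5937 Y38.8123
G1 X122.3642 Y12.9857
G1 X94.0402 Y4.7852
G1 X68.2136 Y19.0147
G1 X60.0131 Y47.3387
M5
G0 X0.0000 Y0.0000

Since the viewBox matches the mm dimensions, user units are millimetres directly. The only transform is the Y-flip y_m = 112.8302 − y_svg.

Shape 1 is a regular polygon drawn with `<polygon>`. Its stroke #ff0000 means score at S558, F2018. After flipping Y the toolpath is (60.0131,47.3387) → (74.2426,73.1653) → (102.5666,81.3658) → (128.3932,67.1363) → (136.5937,38.8123) → (122.3642,12.9857) → (94.0402,4.7852) → (68.2136,19.0147) → (60.0131,47.3387), returning to the start.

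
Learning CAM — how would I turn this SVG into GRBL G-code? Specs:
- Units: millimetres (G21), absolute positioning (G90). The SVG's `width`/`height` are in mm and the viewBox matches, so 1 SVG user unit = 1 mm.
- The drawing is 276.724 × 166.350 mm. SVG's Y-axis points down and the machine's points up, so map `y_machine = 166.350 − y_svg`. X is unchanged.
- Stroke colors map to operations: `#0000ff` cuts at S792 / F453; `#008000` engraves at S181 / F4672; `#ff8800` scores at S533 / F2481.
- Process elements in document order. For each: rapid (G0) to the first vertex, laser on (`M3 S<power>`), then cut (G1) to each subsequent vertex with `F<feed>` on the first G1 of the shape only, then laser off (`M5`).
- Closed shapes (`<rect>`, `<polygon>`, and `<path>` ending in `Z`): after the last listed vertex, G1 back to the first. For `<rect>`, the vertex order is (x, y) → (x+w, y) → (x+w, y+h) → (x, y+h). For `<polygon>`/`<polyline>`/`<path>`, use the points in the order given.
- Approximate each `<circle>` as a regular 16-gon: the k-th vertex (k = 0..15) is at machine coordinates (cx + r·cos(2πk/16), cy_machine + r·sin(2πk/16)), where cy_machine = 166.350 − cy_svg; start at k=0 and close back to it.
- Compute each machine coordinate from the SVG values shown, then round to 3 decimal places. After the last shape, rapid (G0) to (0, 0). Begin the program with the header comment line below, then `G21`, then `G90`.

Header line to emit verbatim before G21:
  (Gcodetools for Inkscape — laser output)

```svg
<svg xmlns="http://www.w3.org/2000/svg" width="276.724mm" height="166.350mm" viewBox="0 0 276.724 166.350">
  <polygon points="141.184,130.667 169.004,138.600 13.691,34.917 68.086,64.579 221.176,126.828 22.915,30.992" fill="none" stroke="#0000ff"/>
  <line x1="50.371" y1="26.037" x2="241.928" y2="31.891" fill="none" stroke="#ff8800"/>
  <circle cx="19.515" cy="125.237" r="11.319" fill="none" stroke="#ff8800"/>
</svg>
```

1 u = 1 mm; y_m = 166.350 − y.

[1] `<polygon>` closed polygon, #0000ff→cut S792 F453: (141.184,35.683) → (169.004,27.750) → (13.691,131.433) → (68.086,101.771) → (221.176,39.522) → (22.915,135.358) → (141.184,35.683) (closed)

[2] `<line>` line segment, #ff8800→score S533 F2481: (50.371,140.313) → (241.928,134.459)

[3] `<circle>` circle, #ff8800→score S533 F2481: (30.834,41.113) → (29.972,45.445) → (27.519,49.117) → (23.847,51.570) → (19.515,52.432) → (15.183,51.570) → (11.511,49.117) → (9.058,45.445) → (8.196,41.113) → (9.058,36.781) → (11.511,33.109) → (15.183,30.656) → (19.515,29.794) → (23.847,30.656) → (27.519,33.109) → (29.972,36.781) → (30.834,41.113) (closed)

(Gcodetools for Inkscape — laser output)
G21
G90
G0 X141.184 Y35.683
M3 S792
G1 X169.004 Y27.750 F453
G1 X13.691 Y131.433
G1 X68.086 Y101.771
G1 X221.176 Y39.522
G1 X22.915 Y135.358
G1 X141.184 Y35.683
M5
G0 X50.371 Y140.313
M3 S533
G1 X241.928 Y134.459 F2481
M5
G0 X30.834 Y41.113
M3 S533
G1 X29.972 Y45.445 F2481
G1 X27.519 Y49.117
G1 X23.847 Y51.570
G1 X19.515 Y52.432
G1 X15.183 Y51.570
G1 X11.511 Y49.117
G1 X9.058 Y45.445
G1 X8.196 Y41.113
G1 X9.058 Y36.781
G1 X11.511 Y33.109
G1 X15.183 Y30.656
G1 X19.515 Y29.794
G1 X23.847 Y30.656
G1 X27.519 Y33.109
G1 X29.972 Y36.781
G1 X30.834 Y41.113
M5
G0 X0.000 Y0.000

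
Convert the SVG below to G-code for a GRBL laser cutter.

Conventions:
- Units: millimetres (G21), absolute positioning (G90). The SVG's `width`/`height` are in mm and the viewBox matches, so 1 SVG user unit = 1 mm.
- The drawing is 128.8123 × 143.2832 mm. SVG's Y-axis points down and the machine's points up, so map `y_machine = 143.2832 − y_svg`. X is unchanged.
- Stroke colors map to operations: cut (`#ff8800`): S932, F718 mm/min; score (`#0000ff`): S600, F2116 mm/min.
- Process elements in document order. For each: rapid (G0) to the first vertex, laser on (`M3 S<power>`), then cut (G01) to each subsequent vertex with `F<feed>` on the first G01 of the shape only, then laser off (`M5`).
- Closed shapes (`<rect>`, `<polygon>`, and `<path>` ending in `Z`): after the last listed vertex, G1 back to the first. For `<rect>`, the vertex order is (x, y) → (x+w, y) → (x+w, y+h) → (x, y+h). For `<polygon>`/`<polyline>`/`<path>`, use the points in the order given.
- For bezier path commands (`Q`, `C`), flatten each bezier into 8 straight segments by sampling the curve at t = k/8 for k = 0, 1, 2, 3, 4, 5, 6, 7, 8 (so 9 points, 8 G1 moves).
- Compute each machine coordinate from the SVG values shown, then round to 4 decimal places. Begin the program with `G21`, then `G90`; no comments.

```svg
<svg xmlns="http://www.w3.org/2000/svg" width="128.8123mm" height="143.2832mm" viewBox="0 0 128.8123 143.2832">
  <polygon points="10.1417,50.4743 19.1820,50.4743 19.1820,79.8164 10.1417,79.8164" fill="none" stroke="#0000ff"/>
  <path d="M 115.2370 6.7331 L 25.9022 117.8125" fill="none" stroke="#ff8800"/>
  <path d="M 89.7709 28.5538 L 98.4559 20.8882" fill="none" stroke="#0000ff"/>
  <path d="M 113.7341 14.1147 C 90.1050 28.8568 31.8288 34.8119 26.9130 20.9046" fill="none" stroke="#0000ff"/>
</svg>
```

viewBox `0 0 128.8123 143.2832` with mm width/height → 1 unit = 1 mm. Flip: y_m = 143.2832 − y_svg.

**Shape 1** — `<polygon>` rectangle, stroke `#0000ff` → score (S600, F2116). Machine vertices: (10.1417,92.8089) → (19.1820,92.8089) → (19.1820,63.4668) → (10.1417,63.4668) → (10.1417,92.8089). Closed: final G1 returns to the first vertex.

**Shape 2** — `<path>` line segment, stroke `#ff8800` → cut (S932, F718). Machine vertices: (115.2370,136.5501) → (25.9022,25.4707). Open path.

**Shape 3** — `<path>` line segment, stroke `#0000ff` → score (S600, F2116). Machine vertices: (89.7709,114.7294) → (98.4559,122.3950). Open path.

**Shape 4** — `<path>` cubic bezier, stroke `#0000ff` → score (S600, F2116). Control points (SVG): P0=(113.7341,14.1147), P1=(90.1050,28.8568), P2=(31.8288,34.8119), P3=(26.9130,20.9046); sampled at t=k/8. Machine vertices: (113.7341,129.1685) → (103.4210,124.0737) → (90.8911,119.9325) → (77.1756,116.8747) → (63.3061,115.0300) → (50.3137,114.5283) → (39.2298,115.4993) → (31.0858,118.0728) → (26.9130,122.3786). Open path.

G21
G90
G0 X10.1417 Y92.8089
M3 S600
G01 X19.1820 Y92.8089 F2116
G01 X19.1820 Y63.4668
G01 X10.1417 Y63.4668
G01 X10.1417 Y92.8089
M5
G0 X115.2370 Y136.5501
M3 S932
G01 X25.9022 Y25.4707 F718
M5
G0 X89.7709 Y114.7294
M3 S600
G01 X98.4559 Y122.3950 F2116
M5
G0 X113.7341 Y129.1685
M3 S600
G01 X103.4210 Y124.0737 F2116
G01 X90.8911 Y119.9325
G01 X77.1756 Y116.8747
G01 X63.3061 Y115.0300
G01 X50.3137 Y114.5283
G01 X39.2298 Y115.4993
G01 X31.0858 Y118.0728
G01 X26.9130 Y122.3786
M5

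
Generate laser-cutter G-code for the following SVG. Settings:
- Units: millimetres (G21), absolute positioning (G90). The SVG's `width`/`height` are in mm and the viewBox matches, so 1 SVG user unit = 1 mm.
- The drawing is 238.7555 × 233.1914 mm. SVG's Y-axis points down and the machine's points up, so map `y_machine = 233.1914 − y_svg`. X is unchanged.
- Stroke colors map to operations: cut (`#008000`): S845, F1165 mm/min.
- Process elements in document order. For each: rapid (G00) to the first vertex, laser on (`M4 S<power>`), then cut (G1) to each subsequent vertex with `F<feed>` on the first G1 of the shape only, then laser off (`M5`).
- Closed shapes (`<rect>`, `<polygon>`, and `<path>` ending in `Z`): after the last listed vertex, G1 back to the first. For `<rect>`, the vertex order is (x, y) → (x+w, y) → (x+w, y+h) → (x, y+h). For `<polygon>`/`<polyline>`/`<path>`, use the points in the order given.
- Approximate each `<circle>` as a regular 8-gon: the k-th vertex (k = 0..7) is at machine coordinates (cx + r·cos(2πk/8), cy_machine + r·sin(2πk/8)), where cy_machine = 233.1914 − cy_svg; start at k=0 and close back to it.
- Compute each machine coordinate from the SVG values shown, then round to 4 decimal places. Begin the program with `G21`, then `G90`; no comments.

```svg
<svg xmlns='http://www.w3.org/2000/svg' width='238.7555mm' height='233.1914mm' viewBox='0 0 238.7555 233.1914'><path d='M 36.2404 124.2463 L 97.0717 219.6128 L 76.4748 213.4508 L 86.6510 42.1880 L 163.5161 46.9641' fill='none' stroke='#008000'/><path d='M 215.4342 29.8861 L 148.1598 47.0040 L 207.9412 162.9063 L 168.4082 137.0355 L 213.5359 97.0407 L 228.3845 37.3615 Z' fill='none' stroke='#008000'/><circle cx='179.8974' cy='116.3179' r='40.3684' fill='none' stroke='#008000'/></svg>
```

Since the viewBox matches the mm dimensions, user units are millimetres directly. The only transform is the Y-flip y_m = 233.1914 − y_svg.

Shape 1 is a open polyline drawn with `<path>`. Its stroke #008000 means cut at S845, F1165. After flipping Y the toolpath is (36.2404,108.9451) → (97.0717,13.5786) → (76.4748,19.7406) → (86.6510,191.0034) → (163.5161,186.2273).

Shape 2 is a closed polygon drawn with `<path>`. Its stroke #008000 means cut at S845, F1165. After flipping Y the toolpath is (215.4342,203.3053) → (148.1598,186.1874) → (207.9412,70.2851) → (168.4082,96.1559) → (213.5359,136.1507) → (228.3845,195.8299) → (215.4342,203.3053), returning to the start.

Shape 3 is a circle drawn with `<circle>`. Its stroke #008000 means cut at S845, F1165. After flipping Y the toolpath is (220.2658,116.8735) → (208.4422,145.4183) → (179.8974,157.2419) → (151.3526,145.4183) → (139.5290,116.8735) → (151.3526,88.3287) → (179.8974,76.5051) → (208.4422,88.3287) → (220.2658,116.8735), returning to the start.

G21
G90
G00 X36.2404 Y108.9451
M4 S845
G1 X97.0717 Y13.5786 F1165
G1 X76.4748 Y19.7406
G1 X86.6510 Y191.0034
G1 X163.5161 Y186.2273
M5
G00 X215.4342 Y203.3053
M4 S845
G1 X148.1598 Y186.1874 F1165
G1 X207.9412 Y70.2851
G1 X168.4082 Y96.1559
G1 X213.5359 Y136.1507
G1 X228.3845 Y195.8299
G1 X215.4342 Y203.3053
M5
G00 X220.2658 Y116.8735
M4 S845
G1 X208.4422 Y145.4183 F1165
G1 X179.8974 Y157.2419
G1 X151.3526 Y145.4183
G1 X139.5290 Y116.8735
G1 X151.3526 Y88.3287
G1 X179.8974 Y76.5051
G1 X208.4422 Y88.3287
G1 X220.2658 Y116.8735
M5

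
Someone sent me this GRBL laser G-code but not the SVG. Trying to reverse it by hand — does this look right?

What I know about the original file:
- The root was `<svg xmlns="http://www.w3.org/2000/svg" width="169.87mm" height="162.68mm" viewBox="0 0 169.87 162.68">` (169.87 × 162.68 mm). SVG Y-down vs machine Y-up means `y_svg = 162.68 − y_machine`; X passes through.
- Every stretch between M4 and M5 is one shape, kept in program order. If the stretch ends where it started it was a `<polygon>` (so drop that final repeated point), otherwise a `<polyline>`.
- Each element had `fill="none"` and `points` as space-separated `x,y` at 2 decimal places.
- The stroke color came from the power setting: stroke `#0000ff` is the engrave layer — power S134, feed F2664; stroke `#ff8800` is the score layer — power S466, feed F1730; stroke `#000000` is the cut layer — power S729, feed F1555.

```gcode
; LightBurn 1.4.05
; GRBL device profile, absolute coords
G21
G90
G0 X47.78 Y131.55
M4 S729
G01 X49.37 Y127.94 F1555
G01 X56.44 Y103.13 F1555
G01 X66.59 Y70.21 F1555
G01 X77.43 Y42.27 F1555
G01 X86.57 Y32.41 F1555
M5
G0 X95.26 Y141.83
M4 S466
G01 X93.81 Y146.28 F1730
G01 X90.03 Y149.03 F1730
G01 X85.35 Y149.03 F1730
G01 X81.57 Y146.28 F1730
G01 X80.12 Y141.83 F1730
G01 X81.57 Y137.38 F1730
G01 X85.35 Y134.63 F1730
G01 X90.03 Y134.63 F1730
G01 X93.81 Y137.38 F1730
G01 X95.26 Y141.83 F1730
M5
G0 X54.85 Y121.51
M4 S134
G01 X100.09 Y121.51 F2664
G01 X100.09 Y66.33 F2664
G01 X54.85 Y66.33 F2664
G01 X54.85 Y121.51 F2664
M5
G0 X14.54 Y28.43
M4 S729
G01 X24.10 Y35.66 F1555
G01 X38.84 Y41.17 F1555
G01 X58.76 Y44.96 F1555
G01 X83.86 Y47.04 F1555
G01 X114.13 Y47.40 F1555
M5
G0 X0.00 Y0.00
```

<svg xmlns="http://www.w3.org/2000/svg" width="169.87mm" height="162.68mm" viewBox="0 0 169.87 162.68">
  <polyline points="47.78,31.13 49.37,34.74 56.44,59.55 66.59,92.47 77.43,120.41 86.57,130.27" fill="none" stroke="#000000"/>
  <polygon points="95.26,20.85 93.81,16.40 90.03,13.65 85.35,13.65 81.57,16.40 80.12,20.85 81.57,25.30 85.35,28.05 90.03,28.05 93.81,25.30" fill="none" stroke="#ff8800"/>
  <polygon points="54.85,41.17 100.09,41.17 100.09,96.35 54.85,96.35" fill="none" stroke="#0000ff"/>
  <polyline points="14.54,134.25 24.10,127.02 38.84,121.51 58.76,117.72 83.86,115.64 114.13,115.28" fill="none" stroke="#000000"/>
</svg>

Machine Y-up, SVG Y-down with viewBox height 162.68, so y_svg = 162.68 − y_machine; X carries over.

Run 1: the run's S729 means `#000000` (cut). The run is open, so emit a `<polyline>` with points (Y-flipped): 47.78,31.13 49.37,34.74 56.44,59.55 66.59,92.47 77.43,120.41 86.57,130.27.

Run 2: the run's S466 means `#ff8800` (score). The run returns to its start, so emit a `<polygon>` with points (Y-flipped): 95.26,20.85 93.81,16.40 90.03,13.65 85.35,13.65 81.57,16.40 80.12,20.85 81.57,25.30 85.35,28.05 90.03,28.05 93.81,25.30.

Run 3: power S134 maps to stroke `#0000ff` (engrave). The run returns to its start, so emit a `<polygon>` with points (Y-flipped): 54.85,41.17 100.09,41.17 100.09,96.35 54.85,96.35.

Run 4: the run's S729 means `#000000` (cut). The run is open, so emit a `<polyline>` with points (Y-flipped): 14.54,134.25 24.10,127.02 38.84,121.51 58.76,117.72 83.86,115.64 114.13,115.28.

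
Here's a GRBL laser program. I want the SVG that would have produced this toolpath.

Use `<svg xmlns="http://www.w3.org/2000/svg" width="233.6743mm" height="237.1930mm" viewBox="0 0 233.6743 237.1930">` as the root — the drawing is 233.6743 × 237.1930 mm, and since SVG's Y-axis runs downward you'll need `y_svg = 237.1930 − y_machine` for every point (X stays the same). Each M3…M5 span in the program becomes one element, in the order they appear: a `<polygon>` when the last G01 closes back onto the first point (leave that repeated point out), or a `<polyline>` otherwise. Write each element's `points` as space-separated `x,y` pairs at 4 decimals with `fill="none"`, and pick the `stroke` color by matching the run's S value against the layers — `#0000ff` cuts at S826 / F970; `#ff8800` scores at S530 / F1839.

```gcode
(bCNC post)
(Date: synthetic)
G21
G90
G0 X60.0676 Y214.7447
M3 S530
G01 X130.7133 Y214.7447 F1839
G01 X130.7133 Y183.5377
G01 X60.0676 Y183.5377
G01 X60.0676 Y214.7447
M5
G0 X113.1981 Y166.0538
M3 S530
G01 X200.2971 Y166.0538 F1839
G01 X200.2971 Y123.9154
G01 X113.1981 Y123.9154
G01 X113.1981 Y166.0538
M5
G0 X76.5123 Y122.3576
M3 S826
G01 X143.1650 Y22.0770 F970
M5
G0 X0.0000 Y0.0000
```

<svg xmlns="http://www.w3.org/2000/svg" width="233.6743mm" height="237.1930mm" viewBox="0 0 233.6743 237.1930">
  <polygon points="60.0676,22.4483 130.7133,22.4483 130.7133,53.6553 60.0676,53.6553" fill="none" stroke="#ff8800"/>
  <polygon points="113.1981,71.1392 200.2971,71.1392 200.2971,113.2776 113.1981,113.2776" fill="none" stroke="#ff8800"/>
  <polyline points="76.5123,114.8354 143.1650,215.1160" fill="none" stroke="#0000ff"/>
</svg>

y_svg = 237.1930 − y_m.

[1] S530→`#ff8800` (score); closed run; points: 60.0676,22.4483 130.7133,22.4483 130.7133,53.6553 60.0676,53.6553

[2] S530→`#ff8800` (score); closed run; points: 113.1981,71.1392 200.2971,71.1392 200.2971,113.2776 113.1981,113.2776

[3] S826→`#0000ff` (cut); open run; points: 76.5123,114.8354 143.1650,215.1160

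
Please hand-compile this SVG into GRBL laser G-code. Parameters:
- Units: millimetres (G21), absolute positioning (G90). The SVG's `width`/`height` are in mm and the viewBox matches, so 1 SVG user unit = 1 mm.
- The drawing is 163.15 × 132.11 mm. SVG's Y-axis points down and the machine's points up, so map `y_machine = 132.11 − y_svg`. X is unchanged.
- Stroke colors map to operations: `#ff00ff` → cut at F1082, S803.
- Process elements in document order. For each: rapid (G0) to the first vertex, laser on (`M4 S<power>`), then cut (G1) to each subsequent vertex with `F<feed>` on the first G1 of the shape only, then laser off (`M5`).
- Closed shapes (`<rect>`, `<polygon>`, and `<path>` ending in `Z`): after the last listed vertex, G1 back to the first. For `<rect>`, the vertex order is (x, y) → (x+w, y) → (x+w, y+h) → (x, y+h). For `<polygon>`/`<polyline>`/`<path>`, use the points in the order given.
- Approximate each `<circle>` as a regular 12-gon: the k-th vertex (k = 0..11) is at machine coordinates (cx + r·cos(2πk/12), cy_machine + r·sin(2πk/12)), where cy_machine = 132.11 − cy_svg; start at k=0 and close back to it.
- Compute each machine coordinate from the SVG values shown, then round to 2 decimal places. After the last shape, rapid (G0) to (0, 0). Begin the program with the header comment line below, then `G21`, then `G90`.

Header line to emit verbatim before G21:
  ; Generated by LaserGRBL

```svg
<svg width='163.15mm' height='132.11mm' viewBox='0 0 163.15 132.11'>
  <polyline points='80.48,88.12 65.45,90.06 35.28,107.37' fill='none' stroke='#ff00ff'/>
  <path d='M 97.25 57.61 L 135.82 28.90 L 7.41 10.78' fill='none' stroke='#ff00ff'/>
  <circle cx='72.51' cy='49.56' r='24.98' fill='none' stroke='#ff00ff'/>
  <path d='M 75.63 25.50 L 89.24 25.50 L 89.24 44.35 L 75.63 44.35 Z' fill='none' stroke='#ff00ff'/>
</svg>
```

; Generated by LaserGRBL
G21
G90
G0 X80.48 Y43.99
M4 S803
G1 X65.45 Y42.05 F1082
G1 X35.28 Y24.74
M5
G0 X97.25 Y74.50
M4 S803
G1 X135.82 Y103.21 F1082
G1 X7.41 Y121.33
M5
G0 X97.49 Y82.55
M4 S803
G1 X94.14 Y95.04 F1082
G1 X85.00 Y104.18
G1 X72.51 Y107.53
G1 X60.02 Y104.18
G1 X50.88 Y95.04
G1 X47.53 Y82.55
G1 X50.88 Y70.06
G1 X60.02 Y60.92
G1 X72.51 Y57.57
G1 X85.00 Y60.92
G1 X94.14 Y70.06
G1 X97.49 Y82.55
M5
G0 X75.63 Y106.61
M4 S803
G1 X89.24 Y106.61 F1082
G1 X89.24 Y87.76
G1 X75.63 Y87.76
G1 X75.63 Y106.61
M5
G0 X0.00 Y0.00

1 u = 1 mm; y_m = 132.11 − y.

[1] `<polyline>` open polyline, #ff00ff→cut S803 F1082: (80.48,43.99) → (65.45,42.05) → (35.28,24.74)

[2] `<path>` open polyline, #ff00ff→cut S803 F1082: (97.25,74.50) → (135.82,103.21) → (7.41,121.33)

[3] `<circle>` circle, #ff00ff→cut S803 F1082: (97.49,82.55) → (94.14,95.04) → (85.00,104.18) → (72.51,107.53) → (60.02,104.18) → (50.88,95.04) → (47.53,82.55) → (50.88,70.06) → (60.02,60.92) → (72.51,57.57) → (85.00,60.92) → (94.14,70.06) → (97.49,82.55) (closed)

[4] `<path>` rectangle, #ff00ff→cut S803 F1082: (75.63,106.61) → (89.24,106.61) → (89.24,87.76) → (75.63,87.76) → (75.63,106.61) (closed)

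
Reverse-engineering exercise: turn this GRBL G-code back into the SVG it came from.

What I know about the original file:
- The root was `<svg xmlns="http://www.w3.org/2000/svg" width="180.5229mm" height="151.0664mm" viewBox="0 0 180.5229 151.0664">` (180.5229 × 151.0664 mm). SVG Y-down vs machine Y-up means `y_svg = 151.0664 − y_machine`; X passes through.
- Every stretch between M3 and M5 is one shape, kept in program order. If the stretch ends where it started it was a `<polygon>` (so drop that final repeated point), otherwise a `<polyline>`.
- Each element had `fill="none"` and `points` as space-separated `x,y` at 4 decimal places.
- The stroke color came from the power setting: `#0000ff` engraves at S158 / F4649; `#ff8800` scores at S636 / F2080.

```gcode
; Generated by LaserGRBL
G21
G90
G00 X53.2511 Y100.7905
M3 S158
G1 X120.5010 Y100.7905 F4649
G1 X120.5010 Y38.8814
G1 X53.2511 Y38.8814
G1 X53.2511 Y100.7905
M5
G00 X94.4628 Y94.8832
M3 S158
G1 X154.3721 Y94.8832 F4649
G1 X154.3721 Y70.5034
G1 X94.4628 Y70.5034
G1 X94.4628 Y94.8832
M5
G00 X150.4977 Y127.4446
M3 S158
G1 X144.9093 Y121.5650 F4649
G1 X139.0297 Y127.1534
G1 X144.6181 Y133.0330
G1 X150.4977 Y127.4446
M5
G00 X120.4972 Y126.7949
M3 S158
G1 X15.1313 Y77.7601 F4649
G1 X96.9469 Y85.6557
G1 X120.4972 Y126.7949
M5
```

Each laser-on run becomes one SVG element. Flip Y back into SVG space with y_svg = 151.0664 − y_machine. Every run uses S158, so all elements get stroke `#0000ff` (engrave).

Run 1: The run returns to its start, so emit a `<polygon>` with points (Y-flipped): 53.2511,50.2759 120.5010,50.2759 120.5010,112.1850 53.2511,112.1850.

Run 2: The run returns to its start, so emit a `<polygon>` with points (Y-flipped): 94.4628,56.1832 154.3721,56.1832 154.3721,80.5630 94.4628,80.5630.

Run 3: The run returns to its start, so emit a `<polygon>` with points (Y-flipped): 150.4977,23.6218 144.9093,29.5014 139.0297,23.9130 144.6181,18.0334.

Run 4: The run returns to its start, so emit a `<polygon>` with points (Y-flipped): 120.4972,24.2715 15.1313,73.3063 96.9469,65.4107.

<svg xmlns="http://www.w3.org/2000/svg" width="180.5229mm" height="151.0664mm" viewBox="0 0 180.5229 151.0664">
  <polygon points="53.2511,50.2759 120.5010,50.2759 120.5010,112.1850 53.2511,112.1850" fill="none" stroke="#0000ff"/>
  <polygon points="94.4628,56.1832 154.3721,56.1832 154.3721,80.5630 94.4628,80.5630" fill="none" stroke="#0000ff"/>
  <polygon points="150.4977,23.6218 144.9093,29.5014 139.0297,23.9130 144.6181,18.0334" fill="none" stroke="#0000ff"/>
  <polygon points="120.4972,24.2715 15.1313,73.3063 96.9469,65.4107" fill="none" stroke="#0000ff"/>
</svg>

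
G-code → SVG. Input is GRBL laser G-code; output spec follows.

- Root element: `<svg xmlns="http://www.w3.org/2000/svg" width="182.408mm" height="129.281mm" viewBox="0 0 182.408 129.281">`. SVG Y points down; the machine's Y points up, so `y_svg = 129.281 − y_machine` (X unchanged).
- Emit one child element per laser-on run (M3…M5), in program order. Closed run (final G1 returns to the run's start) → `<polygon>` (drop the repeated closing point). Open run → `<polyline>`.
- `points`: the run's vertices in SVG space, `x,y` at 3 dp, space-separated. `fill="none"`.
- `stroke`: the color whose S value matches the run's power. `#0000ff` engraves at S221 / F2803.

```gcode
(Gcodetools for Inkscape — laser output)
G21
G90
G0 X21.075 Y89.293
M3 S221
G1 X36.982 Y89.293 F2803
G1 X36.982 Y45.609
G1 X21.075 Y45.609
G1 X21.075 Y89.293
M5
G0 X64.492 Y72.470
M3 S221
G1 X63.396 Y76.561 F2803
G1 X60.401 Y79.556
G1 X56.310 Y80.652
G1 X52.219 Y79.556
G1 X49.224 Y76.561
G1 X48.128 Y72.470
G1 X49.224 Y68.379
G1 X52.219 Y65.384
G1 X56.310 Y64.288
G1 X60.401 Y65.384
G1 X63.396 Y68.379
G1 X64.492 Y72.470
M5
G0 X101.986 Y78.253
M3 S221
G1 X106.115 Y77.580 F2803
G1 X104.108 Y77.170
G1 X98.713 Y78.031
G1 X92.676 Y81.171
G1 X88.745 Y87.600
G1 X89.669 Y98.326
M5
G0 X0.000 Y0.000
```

<svg xmlns="http://www.w3.org/2000/svg" width="182.408mm" height="129.281mm" viewBox="0 0 182.408 129.281">
  <polygon points="21.075,39.988 36.982,39.988 36.982,83.672 21.075,83.672" fill="none" stroke="#0000ff"/>
  <polygon points="64.492,56.811 63.396,52.720 60.401,49.725 56.310,48.629 52.219,49.725 49.224,52.720 48.128,56.811 49.224,60.902 52.219,63.897 56.310,64.993 60.401,63.897 63.396,60.902" fill="none" stroke="#0000ff"/>
  <polyline points="101.986,51.028 106.115,51.701 104.108,52.111 98.713,51.250 92.676,48.110 88.745,41.681 89.669,30.955" fill="none" stroke="#0000ff"/>
</svg>

Each laser-on run becomes one SVG element. Flip Y back into SVG space with y_svg = 129.281 − y_machine. Every run uses S221, so all elements get stroke `#0000ff` (engrave).

Run 1: The run returns to its start, so emit a `<polygon>` with points (Y-flipped): 21.075,39.988 36.982,39.988 36.982,83.672 21.075,83.672.

Run 2: The run returns to its start, so emit a `<polygon>` with points (Y-flipped): 64.492,56.811 63.396,52.720 60.401,49.725 56.310,48.629 52.219,49.725 49.224,52.720 48.128,56.811 49.224,60.902 52.219,63.897 56.310,64.993 60.401,63.897 63.396,60.902.

Run 3: The run is open, so emit a `<polyline>` with points (Y-flipped): 101.986,51.028 106.115,51.701 104.108,52.111 98.713,51.250 92.676,48.110 88.745,41.681 89.669,30.955.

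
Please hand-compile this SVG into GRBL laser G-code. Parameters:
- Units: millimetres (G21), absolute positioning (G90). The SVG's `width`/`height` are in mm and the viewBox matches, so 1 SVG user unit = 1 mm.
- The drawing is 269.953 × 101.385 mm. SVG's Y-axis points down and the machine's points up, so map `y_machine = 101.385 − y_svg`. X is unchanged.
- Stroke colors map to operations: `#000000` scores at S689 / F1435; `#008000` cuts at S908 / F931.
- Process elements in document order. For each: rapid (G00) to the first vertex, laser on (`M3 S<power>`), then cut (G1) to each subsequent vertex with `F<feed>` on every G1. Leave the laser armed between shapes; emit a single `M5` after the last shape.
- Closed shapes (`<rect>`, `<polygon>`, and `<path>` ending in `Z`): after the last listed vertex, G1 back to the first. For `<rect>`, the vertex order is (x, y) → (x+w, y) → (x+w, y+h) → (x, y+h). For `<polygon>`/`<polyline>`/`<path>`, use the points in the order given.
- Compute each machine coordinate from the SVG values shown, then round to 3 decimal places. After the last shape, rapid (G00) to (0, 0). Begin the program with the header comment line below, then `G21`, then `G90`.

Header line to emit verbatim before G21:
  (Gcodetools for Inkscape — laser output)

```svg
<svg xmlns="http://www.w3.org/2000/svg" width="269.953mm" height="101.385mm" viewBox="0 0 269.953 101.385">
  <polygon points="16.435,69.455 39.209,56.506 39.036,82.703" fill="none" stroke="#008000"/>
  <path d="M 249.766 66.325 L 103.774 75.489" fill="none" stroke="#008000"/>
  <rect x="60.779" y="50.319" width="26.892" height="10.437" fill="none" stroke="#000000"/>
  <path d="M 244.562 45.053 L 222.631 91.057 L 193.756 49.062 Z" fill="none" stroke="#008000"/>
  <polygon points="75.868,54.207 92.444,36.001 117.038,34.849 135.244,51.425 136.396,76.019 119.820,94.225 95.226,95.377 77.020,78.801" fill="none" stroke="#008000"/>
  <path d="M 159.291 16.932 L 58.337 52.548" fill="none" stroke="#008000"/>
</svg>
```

1 u = 1 mm; y_m = 101.385 − y.

[1] `<polygon>` regular polygon, #008000→cut S908 F931: (16.435,31.930) → (39.209,44.879) → (39.036,18.682) → (16.435,31.930) (closed)

[2] `<path>` line segment, #008000→cut S908 F931: (249.766,35.060) → (103.774,25.896)

[3] `<rect>` rectangle, #000000→score S689 F1435: (60.779,51.066) → (87.671,51.066) → (87.671,40.629) → (60.779,40.629) → (60.779,51.066) (closed)

[4] `<path>` regular polygon, #008000→cut S908 F931: (244.562,56.332) → (222.631,10.328) → (193.756,52.323) → (244.562,56.332) (closed)

[5] `<polygon>` regular polygon, #008000→cut S908 F931: (75.868,47.178) → (92.444,65.384) → (117.038,66.536) → (135.244,49.960) → (136.396,25.366) → (119.820,7.160) → (95.226,6.008) → (77.020,22.584) → (75.868,47.178) (closed)

[6] `<path>` line segment, #008000→cut S908 F931: (159.291,84.453) → (58.337,48.837)

(Gcodetools for Inkscape — laser output)
G21
G90
G00 X16.435 Y31.930
M3 S908
G1 X39.209 Y44.879 F931
G1 X39.036 Y18.682 F931
G1 X16.435 Y31.930 F931
G00 X249.766 Y35.060
M3 S908
G1 X103.774 Y25.896 F931
G00 X60.779 Y51.066
M3 S689
G1 X87.671 Y51.066 F1435
G1 X87.671 Y40.629 F1435
G1 X60.779 Y40.629 F1435
G1 X60.779 Y51.066 F1435
G00 X244.562 Y56.332
M3 S908
G1 X222.631 Y10.328 F931
G1 X193.756 Y52.323 F931
G1 X244.562 Y56.332 F931
G00 X75.868 Y47.178
M3 S908
G1 X92.444 Y65.384 F931
G1 X117.038 Y66.536 F931
G1 X135.244 Y49.960 F931
G1 X136.396 Y25.366 F931
G1 X119.820 Y7.160 F931
G1 X95.226 Y6.008 F931
G1 X77.020 Y22.584 F931
G1 X75.868 Y47.178 F931
G00 X159.291 Y84.453
M3 S908
G1 X58.337 Y48.837 F931
M5
G00 X0.000 Y0.000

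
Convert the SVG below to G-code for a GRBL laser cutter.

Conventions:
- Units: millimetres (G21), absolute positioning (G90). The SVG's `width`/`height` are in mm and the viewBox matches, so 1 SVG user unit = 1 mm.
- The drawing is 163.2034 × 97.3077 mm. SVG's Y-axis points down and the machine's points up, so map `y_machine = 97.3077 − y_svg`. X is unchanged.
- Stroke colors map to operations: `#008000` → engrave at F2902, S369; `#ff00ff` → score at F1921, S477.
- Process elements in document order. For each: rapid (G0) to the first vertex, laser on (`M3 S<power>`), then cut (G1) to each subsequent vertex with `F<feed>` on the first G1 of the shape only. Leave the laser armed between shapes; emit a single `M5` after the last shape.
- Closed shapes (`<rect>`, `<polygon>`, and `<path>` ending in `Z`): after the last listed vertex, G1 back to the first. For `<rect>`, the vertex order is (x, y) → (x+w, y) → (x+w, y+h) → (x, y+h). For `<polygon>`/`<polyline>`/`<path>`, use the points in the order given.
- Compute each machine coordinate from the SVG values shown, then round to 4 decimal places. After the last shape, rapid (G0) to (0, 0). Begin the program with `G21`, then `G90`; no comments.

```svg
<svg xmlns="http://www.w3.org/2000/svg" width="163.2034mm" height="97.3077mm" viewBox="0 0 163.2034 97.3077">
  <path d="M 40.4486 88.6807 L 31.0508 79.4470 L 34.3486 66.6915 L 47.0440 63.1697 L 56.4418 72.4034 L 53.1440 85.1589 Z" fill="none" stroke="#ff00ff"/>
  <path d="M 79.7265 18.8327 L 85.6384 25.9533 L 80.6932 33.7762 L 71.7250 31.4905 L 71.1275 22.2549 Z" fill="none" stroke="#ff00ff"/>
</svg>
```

1 u = 1 mm; y_m = 97.3077 − y.

[1] `<path>` regular polygon, #ff00ff→score S477 F1921: (40.4486,8.6270) → (31.0508,17.8607) → (34.3486,30.6162) → (47.0440,34.1380) → (56.4418,24.9043) → (53.1440,12.1488) → (40.4486,8.6270) (closed)

[2] `<path>` regular polygon, #ff00ff→score S477 F1921: (79.7265,78.4750) → (85.6384,71.3544) → (80.6932,63.5315) → (71.7250,65.8172) → (71.1275,75.0528) → (79.7265,78.4750) (closed)

G21
G90
G0 X40.4486 Y8.6270
M3 S477
G1 X31.0508 Y17.8607 F1921
G1 X34.3486 Y30.6162
G1 X47.0440 Y34.1380
G1 X56.4418 Y24.9043
G1 X53.1440 Y12.1488
G1 X40.4486 Y8.6270
G0 X79.7265 Y78.4750
M3 S477
G1 X85.6384 Y71.3544 F1921
G1 X80.6932 Y63.5315
G1 X71.7250 Y65.8172
G1 X71.1275 Y75.0528
G1 X79.7265 Y78.4750
M5
G0 X0.0000 Y0.0000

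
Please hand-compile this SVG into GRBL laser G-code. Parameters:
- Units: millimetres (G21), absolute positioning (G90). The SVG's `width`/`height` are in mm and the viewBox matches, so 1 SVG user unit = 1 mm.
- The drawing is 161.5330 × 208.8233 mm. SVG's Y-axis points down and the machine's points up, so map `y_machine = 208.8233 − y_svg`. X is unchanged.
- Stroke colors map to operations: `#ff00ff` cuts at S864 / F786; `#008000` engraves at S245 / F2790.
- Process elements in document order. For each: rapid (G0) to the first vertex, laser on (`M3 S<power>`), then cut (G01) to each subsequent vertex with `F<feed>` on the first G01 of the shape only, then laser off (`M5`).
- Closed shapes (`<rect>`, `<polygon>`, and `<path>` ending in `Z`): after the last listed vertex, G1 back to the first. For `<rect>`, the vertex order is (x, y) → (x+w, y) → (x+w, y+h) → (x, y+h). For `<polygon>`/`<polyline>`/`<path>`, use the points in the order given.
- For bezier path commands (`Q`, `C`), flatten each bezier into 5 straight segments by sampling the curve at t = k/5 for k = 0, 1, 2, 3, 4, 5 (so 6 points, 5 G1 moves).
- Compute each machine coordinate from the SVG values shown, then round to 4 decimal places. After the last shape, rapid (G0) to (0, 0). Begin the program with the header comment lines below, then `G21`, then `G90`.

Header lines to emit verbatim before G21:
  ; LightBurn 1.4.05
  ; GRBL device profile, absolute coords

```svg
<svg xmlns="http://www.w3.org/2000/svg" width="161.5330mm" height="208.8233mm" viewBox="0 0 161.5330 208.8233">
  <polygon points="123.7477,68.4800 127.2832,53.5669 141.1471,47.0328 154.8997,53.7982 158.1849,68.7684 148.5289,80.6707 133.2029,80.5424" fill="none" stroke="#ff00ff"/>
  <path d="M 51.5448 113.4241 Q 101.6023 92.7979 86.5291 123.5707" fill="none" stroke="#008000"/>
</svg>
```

viewBox `0 0 161.5330 208.8233` with mm width/height → 1 unit = 1 mm. Flip: y_m = 208.8233 − y_svg.

**Shape 1** — `<polygon>` regular polygon, stroke `#ff00ff` → cut (S864, F786). Machine vertices: (123.7477,140.3433) → (127.2832,155.2564) → (141.1471,161.7905) → (154.8997,155.0251) → (158.1849,140.0549) → (148.5289,128.1526) → (133.2029,128.2809) → (123.7477,140.3433). Closed: final G1 returns to the first vertex.

**Shape 2** — `<path>` quadratic bezier, stroke `#008000` → engrave (S245, F2790). Control points (SVG): P0=(51.5448,113.4241), P1=(101.6023,92.7979), P2=(86.5291,123.5707); sampled at t=k/5. Machine vertices: (51.5448,95.3992) → (68.9626,101.5937) → (81.1699,103.6763) → (88.1667,101.6470) → (89.9532,95.5058) → (86.5291,85.2526). Open path.

; LightBurn 1.4.05
; GRBL device profile, absolute coords
G21
G90
G0 X123.7477 Y140.3433
M3 S864
G01 X127.2832 Y155.2564 F786
G01 X141.1471 Y161.7905
G01 X154.8997 Y155.0251
G01 X158.1849 Y140.0549
G01 X148.5289 Y128.1526
G01 X133.2029 Y128.2809
G01 X123.7477 Y140.3433
M5
G0 X51.5448 Y95.3992
M3 S245
G01 X68.9626 Y101.5937 F2790
G01 X81.1699 Y103.6763
G01 X88.1667 Y101.6470
G01 X89.9532 Y95.5058
G01 X86.5291 Y85.2526
M5
G0 X0.0000 Y0.0000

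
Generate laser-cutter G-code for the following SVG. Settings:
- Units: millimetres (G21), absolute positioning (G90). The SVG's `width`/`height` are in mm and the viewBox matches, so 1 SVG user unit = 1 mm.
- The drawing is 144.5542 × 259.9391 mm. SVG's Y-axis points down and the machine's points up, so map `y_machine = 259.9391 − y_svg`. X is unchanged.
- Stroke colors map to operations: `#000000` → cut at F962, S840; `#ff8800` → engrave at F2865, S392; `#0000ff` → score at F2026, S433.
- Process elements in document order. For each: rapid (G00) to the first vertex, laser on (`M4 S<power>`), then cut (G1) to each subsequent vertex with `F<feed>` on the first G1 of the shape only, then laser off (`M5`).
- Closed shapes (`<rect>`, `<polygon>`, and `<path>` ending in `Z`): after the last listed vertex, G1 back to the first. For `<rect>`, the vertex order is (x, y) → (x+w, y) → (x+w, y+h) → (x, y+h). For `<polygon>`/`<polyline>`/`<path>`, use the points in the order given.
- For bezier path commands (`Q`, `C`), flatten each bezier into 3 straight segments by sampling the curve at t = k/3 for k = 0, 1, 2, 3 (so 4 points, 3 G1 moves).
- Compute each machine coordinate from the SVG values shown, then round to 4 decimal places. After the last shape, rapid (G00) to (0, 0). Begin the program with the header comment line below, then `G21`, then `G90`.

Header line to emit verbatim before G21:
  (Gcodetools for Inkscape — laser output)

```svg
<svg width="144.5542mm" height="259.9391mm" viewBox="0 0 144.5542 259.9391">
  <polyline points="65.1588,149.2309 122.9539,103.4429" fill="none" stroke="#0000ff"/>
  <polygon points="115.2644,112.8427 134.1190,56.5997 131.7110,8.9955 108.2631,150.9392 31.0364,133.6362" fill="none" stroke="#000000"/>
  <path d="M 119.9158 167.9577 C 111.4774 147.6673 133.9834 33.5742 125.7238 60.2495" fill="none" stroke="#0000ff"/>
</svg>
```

(Gcodetools for Inkscape — laser output)
G21
G90
G00 X65.1588 Y110.7082
M4 S433
G1 X122.9539 Y156.4962 F2026
M5
G00 X115.2644 Y147.0964
M4 S840
G1 X134.1190 Y203.3394 F962
G1 X131.7110 Y250.9436
G1 X108.2631 Y108.9999
G1 X31.0364 Y126.3029
G1 X115.2644 Y147.0964
M5
G00 X119.9158 Y91.9814
M4 S433
G1 X119.5066 Y134.8515 F2026
G1 X126.0138 Y188.1299
G1 X125.7238 Y199.6896
M5
G00 X0.0000 Y0.0000

viewBox `0 0 144.5542 259.9391` with mm width/height → 1 unit = 1 mm. Flip: y_m = 259.9391 − y_svg.

**Shape 1** — `<polyline>` line segment, stroke `#0000ff` → score (S433, F2026). Machine vertices: (65.1588,110.7082) → (122.9539,156.4962). Open path.

**Shape 2** — `<polygon>` closed polygon, stroke `#000000` → cut (S840, F962). Machine vertices: (115.2644,147.0964) → (134.1190,203.3394) → (131.7110,250.9436) → (108.2631,108.9999) → (31.0364,126.3029) → (115.2644,147.0964). Closed: final G1 returns to the first vertex.

**Shape 3** — `<path>` cubic bezier, stroke `#0000ff` → score (S433, F2026). Control points (SVG): P0=(119.9158,167.9577), P1=(111.4774,147.6673), P2=(133.9834,33.5742), P3=(125.7238,60.2495); sampled at t=k/3. Machine vertices: (119.9158,91.9814) → (119.5066,134.8515) → (126.0138,188.1299) → (125.7238,199.6896). Open path.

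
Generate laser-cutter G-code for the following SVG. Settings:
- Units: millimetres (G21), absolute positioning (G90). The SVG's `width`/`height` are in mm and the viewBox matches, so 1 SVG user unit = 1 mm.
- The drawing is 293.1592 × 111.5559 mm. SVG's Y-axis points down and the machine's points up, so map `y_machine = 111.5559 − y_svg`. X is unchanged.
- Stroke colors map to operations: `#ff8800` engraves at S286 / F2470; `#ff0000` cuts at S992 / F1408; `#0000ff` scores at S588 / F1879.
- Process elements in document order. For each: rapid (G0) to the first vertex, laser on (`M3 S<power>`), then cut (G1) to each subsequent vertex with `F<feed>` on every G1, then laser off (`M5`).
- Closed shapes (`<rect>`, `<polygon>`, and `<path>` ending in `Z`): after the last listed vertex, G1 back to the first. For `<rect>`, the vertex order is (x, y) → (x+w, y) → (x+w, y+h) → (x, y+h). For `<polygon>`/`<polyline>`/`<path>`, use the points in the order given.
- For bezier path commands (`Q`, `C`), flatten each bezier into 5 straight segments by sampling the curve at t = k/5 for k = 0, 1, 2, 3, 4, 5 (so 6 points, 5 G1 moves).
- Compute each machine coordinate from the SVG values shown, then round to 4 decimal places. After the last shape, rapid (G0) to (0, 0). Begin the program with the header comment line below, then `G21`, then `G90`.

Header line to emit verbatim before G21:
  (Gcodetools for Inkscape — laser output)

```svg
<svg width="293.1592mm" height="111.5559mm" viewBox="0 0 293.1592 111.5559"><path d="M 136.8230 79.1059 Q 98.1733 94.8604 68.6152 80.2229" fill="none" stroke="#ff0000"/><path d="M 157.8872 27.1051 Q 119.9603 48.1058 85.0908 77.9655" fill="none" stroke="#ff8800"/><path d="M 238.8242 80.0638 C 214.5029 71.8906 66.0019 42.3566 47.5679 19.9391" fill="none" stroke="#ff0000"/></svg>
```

(Gcodetools for Inkscape — laser output)
G21
G90
G0 X136.8230 Y32.4500
M3 S992
G1 X121.7268 Y27.3639 F1408
G1 X107.3579 Y24.7091 F1408
G1 X93.7163 Y24.4857 F1408
G1 X80.8021 Y26.6937 F1408
G1 X68.6152 Y31.3330 F1408
M5
G0 X157.8872 Y84.4508
M3 S286
G1 X142.8387 Y75.6962 F2470
G1 X128.0349 Y66.2328 F2470
G1 X113.4756 Y56.0607 F2470
G1 X99.1609 Y45.1799 F2470
G1 X85.0908 Y33.5904 F2470
M5
G0 X238.8242 Y31.4921
M3 S992
G1 X211.3638 Y38.7315 F1408
G1 X166.3042 Y49.7306 F1408
G1 X115.8491 Y63.1224 F1408
G1 X72.2024 Y77.5401 F1408
G1 X47.5679 Y91.6168 F1408
M5
G0 X0.0000 Y0.0000

1 u = 1 mm; y_m = 111.5559 − y.

[1] `<path>` quadratic bezier, #ff0000→cut S992 F1408: (136.8230,32.4500) → (121.7268,27.3639) → (107.3579,24.7091) → (93.7163,24.4857) → (80.8021,26.6937) → (68.6152,31.3330)

[2] `<path>` quadratic bezier, #ff8800→engrave S286 F2470: (157.8872,84.4508) → (142.8387,75.6962) → (128.0349,66.2328) → (113.4756,56.0607) → (99.1609,45.1799) → (85.0908,33.5904)

[3] `<path>` cubic bezier, #ff0000→cut S992 F1408: (238.8242,31.4921) → (211.3638,38.7315) → (166.3042,49.7306) → (115.8491,63.1224) → (72.2024,77.5401) → (47.5679,91.6168)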